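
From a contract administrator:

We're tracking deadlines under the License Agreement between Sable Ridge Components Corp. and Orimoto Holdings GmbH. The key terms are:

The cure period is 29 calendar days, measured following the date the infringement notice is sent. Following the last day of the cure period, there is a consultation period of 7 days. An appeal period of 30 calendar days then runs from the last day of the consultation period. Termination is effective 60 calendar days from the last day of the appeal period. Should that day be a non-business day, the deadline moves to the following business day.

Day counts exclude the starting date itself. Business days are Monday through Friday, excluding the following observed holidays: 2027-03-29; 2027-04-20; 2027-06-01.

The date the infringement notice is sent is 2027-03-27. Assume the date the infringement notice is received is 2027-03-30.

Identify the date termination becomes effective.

The last day of the cure period: 2027-03-27 + 29 days = 2027-04-25.
The last day of the consultation period: 7 calendar days after 2027-04-25 is 2027-05-02.
The last day of the appeal period: 30 calendar days after 2027-05-02 is 2027-06-01.
The date termination becomes effective: 60 calendar days after 2027-06-01 is 2027-07-31. That falls on a Saturday, so it rolls to the next business day, Monday, 2027-08-02.

2027-08-02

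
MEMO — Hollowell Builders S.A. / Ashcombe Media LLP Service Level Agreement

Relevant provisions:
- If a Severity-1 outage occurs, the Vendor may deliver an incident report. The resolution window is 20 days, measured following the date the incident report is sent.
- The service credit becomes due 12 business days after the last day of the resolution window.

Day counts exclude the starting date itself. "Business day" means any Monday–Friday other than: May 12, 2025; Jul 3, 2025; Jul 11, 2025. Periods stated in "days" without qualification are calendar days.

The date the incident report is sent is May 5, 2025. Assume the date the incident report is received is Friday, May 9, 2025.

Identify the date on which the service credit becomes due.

The last day of the resolution window: May 5, 2025 + 20 days = May 25, 2025.
The date on which the service credit becomes due: counting 12 business days from Sunday, May 25, 2025 (May 26, May 27, May 28, May 29, …, Jun 6, Jun 9, Jun 10, skipping weekends) reaches Tuesday, Jun 10, 2025.

Jun 10, 2025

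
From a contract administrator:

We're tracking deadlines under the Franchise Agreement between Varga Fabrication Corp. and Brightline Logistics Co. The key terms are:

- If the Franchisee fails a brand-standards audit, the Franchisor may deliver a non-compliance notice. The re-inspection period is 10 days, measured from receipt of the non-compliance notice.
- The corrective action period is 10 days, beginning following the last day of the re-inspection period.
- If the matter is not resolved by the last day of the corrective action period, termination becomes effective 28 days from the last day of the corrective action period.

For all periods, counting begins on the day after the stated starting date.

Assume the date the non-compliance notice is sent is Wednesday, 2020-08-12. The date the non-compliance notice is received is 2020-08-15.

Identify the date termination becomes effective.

Adding 10 calendar days to 2020-08-15 gives 2020-08-25, which is the last day of the re-inspection period.
Adding 10 calendar days to 2020-08-25 gives 2020-09-04, which is the last day of the corrective action period.
Adding 28 calendar days to 2020-09-04 gives 2020-10-02, which is the date termination becomes effective.

2020-10-02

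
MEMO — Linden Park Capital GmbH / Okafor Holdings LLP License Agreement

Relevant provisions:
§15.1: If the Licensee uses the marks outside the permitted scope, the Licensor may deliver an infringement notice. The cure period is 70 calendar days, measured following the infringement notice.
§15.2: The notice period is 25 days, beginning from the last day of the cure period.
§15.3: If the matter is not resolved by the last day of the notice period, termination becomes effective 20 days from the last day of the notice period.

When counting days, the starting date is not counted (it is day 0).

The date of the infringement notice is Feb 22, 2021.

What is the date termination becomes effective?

Jun 17, 2021

Adding 70 calendar days to Feb 22, 2021 gives May 3, 2021, which is the last day of the cure period.
The last day of the notice period: 25 calendar days after May 3, 2021 is May 28, 2021.
The date termination becomes effective: May 28, 2021 + 20 days = Jun 17, 2021.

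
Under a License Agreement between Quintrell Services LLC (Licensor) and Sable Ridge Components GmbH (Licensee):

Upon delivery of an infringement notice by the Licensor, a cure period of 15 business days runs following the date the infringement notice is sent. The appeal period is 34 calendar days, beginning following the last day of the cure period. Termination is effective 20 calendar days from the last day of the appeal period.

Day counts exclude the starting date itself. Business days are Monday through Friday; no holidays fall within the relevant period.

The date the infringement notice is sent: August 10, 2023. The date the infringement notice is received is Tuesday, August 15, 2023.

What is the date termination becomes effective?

The last day of the cure period: 15 business days after Thursday, August 10, 2023, skipping weekends — Aug 11, Aug 14, Aug 15, Aug 16, …, Aug 29, Aug 30, Aug 31 — lands on Thursday, August 31, 2023.
The last day of the appeal period: 34 calendar days after August 31, 2023 is October 4, 2023.
Adding 20 calendar days to October 4, 2023 gives October 24, 2023, which is the date termination becomes effective.

October 24, 2023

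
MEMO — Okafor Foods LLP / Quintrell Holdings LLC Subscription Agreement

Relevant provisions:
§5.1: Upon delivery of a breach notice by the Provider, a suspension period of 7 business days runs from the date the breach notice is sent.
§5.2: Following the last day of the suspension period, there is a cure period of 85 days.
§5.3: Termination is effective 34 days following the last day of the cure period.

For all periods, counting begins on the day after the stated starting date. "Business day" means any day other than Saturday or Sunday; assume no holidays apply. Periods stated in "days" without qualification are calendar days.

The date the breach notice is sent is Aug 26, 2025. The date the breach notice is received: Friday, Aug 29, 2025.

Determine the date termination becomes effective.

The last day of the suspension period: counting 7 business days from Tuesday, Aug 26, 2025 (Aug 27, Aug 28, Aug 29, Sep 1, Sep 2, Sep 3, Sep 4, skipping weekends) reaches Thursday, Sep 4, 2025.
The last day of the cure period: Sep 4, 2025 + 85 days = Nov 28, 2025.
The date termination becomes effective: Nov 28, 2025 + 34 days = Jan 1, 2026.

Jan 1, 2026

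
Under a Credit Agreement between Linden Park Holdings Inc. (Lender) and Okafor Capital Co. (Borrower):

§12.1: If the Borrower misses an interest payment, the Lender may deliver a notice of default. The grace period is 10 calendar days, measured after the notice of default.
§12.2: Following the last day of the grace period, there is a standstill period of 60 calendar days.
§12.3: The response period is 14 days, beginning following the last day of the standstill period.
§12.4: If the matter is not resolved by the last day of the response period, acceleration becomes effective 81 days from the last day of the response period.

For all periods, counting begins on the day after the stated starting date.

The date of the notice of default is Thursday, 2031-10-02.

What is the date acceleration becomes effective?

The last day of the grace period: 2031-10-02 + 10 days = 2031-10-12.
Adding 60 calendar days to 2031-10-12 gives 2031-12-11, which is the last day of the standstill period.
Adding 14 calendar days to 2031-12-11 gives 2031-12-25, which is the last day of the response period.
The date acceleration becomes effective: 2031-12-25 + 81 days = 2032-03-15.

2032-03-15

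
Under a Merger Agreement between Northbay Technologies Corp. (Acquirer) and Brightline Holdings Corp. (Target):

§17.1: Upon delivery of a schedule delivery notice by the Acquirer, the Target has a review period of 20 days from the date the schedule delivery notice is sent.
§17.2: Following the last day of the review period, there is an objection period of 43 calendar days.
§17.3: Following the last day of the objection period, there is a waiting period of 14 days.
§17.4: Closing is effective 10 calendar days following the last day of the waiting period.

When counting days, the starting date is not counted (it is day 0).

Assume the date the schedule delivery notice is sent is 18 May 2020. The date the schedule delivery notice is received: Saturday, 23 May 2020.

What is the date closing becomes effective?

Adding 20 calendar days to 18 May 2020 gives 7 June 2020, which is the last day of the review period.
Adding 43 calendar days to 7 June 2020 gives 20 July 2020, which is the last day of the objection period.
The last day of the waiting period: 14 calendar days after 20 July 2020 is 3 August 2020.
The date closing becomes effective: 10 calendar days after 3 August 2020 is 13 August 2020.

13 August 2020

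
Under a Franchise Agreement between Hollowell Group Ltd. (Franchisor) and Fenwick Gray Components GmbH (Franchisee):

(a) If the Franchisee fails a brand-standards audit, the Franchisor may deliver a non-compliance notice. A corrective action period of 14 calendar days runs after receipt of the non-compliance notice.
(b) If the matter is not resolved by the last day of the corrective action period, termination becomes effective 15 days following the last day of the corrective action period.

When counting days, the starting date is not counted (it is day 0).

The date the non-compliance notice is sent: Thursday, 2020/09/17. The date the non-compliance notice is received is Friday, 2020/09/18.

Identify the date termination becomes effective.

2020/10/17

The last day of the corrective action period: 14 calendar days after 2020/09/18 is 2020/10/02.
Adding 15 calendar days to 2020/10/02 gives 2020/10/17, which is the date termination becomes effective.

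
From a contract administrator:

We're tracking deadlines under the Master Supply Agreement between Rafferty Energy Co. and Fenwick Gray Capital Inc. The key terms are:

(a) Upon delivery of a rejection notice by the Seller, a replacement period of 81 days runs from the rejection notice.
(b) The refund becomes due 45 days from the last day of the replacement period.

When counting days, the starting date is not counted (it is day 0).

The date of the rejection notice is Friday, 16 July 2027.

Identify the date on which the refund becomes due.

The last day of the replacement period: 16 July 2027 + 81 days = 5 October 2027.
Adding 45 calendar days to 5 October 2027 gives 19 November 2027, which is the date on which the refund becomes due.

19 November 2027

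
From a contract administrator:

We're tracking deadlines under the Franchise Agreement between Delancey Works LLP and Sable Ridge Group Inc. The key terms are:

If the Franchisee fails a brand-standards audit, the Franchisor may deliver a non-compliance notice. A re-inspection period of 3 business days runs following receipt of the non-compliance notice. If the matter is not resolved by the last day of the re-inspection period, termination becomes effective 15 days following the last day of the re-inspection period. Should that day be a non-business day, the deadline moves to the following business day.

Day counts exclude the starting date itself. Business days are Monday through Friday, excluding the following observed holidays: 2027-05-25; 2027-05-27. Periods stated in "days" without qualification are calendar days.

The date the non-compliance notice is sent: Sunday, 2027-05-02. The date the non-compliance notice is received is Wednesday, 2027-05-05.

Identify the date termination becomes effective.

The last day of the re-inspection period: 3 business days after Wednesday, 2027-05-05, skipping weekends — May 6, May 7, May 10 — lands on Monday, 2027-05-10.
Adding 15 calendar days to 2027-05-10 gives 2027-05-25, which is the date termination becomes effective. That falls on Tuesday, a listed holiday, so it rolls to the next business day, Wednesday, 2027-05-26.

2027-05-26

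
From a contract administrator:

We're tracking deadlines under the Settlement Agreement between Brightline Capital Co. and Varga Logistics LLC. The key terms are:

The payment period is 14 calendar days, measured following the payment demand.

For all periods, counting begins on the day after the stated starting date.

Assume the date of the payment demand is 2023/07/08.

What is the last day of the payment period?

2023/07/22

The last day of the payment period: 14 calendar days after 2023/07/08 is 2023/07/22.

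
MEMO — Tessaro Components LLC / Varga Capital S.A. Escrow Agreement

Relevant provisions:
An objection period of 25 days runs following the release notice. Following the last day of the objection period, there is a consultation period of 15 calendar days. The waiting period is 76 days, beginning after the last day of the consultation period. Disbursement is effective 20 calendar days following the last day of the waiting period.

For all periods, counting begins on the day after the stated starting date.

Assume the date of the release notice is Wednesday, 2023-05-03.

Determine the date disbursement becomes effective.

2023-09-16

Adding 25 calendar days to 2023-05-03 gives 2023-05-28, which is the last day of the objection period.
Adding 15 calendar days to 2023-05-28 gives 2023-06-12, which is the last day of the consultation period.
The last day of the waiting period: 2023-06-12 + 76 days = 2023-08-27.
The date disbursement becomes effective: 2023-08-27 + 20 days = 2023-09-16.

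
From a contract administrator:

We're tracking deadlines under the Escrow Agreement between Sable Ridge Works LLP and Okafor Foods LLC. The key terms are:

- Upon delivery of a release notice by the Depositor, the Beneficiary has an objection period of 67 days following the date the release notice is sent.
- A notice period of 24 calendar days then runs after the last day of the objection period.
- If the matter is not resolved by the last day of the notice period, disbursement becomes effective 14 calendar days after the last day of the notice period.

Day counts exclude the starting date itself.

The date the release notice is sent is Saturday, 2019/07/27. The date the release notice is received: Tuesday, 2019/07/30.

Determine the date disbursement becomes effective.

The last day of the objection period: 67 calendar days after 2019/07/27 is 2019/10/02.
The last day of the notice period: 24 calendar days after 2019/10/02 is 2019/10/26.
Adding 14 calendar days to 2019/10/26 gives 2019/11/09, which is the date disbursement becomes effective.

2019/11/09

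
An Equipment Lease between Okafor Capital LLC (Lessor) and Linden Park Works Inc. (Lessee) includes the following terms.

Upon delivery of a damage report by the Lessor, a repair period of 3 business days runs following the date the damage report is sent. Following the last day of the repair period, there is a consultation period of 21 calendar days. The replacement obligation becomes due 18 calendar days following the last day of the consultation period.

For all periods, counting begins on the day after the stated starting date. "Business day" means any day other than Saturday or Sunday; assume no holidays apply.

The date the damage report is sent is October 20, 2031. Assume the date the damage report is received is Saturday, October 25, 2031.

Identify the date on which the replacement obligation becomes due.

The last day of the repair period: 3 business days after Monday, October 20, 2031, skipping weekends — Oct 21, Oct 22, Oct 23 — lands on Thursday, October 23, 2031.
Adding 21 calendar days to October 23, 2031 gives November 13, 2031, which is the last day of the consultation period.
Adding 18 calendar days to November 13, 2031 gives December 1, 2031, which is the date on which the replacement obligation becomes due.

December 1, 2031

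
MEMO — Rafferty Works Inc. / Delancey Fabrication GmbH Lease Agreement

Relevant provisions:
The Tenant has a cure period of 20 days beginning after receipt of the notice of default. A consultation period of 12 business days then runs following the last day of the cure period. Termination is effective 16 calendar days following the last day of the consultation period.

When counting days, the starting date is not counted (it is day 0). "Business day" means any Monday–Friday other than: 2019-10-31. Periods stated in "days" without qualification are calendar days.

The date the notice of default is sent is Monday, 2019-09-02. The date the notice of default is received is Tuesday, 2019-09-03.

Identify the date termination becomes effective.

2019-10-25

Adding 20 calendar days to 2019-09-03 gives 2019-09-23, which is the last day of the cure period.
The last day of the consultation period: counting 12 business days from Monday, 2019-09-23 (Sep 24, Sep 25, Sep 26, Sep 27, …, Oct 7, Oct 8, Oct 9, skipping weekends) reaches Wednesday, 2019-10-09.
Adding 16 calendar days to 2019-10-09 gives 2019-10-25, which is the date termination becomes effective.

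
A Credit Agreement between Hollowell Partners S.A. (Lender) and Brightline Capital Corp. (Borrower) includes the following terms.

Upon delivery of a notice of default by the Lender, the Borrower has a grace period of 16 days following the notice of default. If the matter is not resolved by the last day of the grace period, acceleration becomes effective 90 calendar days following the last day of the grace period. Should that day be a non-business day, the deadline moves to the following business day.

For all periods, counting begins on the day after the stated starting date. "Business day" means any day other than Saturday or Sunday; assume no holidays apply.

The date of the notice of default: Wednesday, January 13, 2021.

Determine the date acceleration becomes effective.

Adding 16 calendar days to January 13, 2021 gives January 29, 2021, which is the last day of the grace period.
The date acceleration becomes effective: January 29, 2021 + 90 days = April 29, 2021. April 29, 2021 is a Thursday, so no roll-forward applies.

April 29, 2021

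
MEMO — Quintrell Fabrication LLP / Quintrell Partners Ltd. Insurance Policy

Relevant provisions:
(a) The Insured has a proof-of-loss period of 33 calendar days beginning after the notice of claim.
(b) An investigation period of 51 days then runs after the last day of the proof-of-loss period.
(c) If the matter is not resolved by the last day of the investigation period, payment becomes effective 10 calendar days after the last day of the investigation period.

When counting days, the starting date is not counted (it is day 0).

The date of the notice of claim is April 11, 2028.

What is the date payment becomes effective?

The last day of the proof-of-loss period: 33 calendar days after April 11, 2028 is May 14, 2028.
The last day of the investigation period: May 14, 2028 + 51 days = July 4, 2028.
Adding 10 calendar days to July 4, 2028 gives July 14, 2028, which is the date payment becomes effective.

July 14, 2028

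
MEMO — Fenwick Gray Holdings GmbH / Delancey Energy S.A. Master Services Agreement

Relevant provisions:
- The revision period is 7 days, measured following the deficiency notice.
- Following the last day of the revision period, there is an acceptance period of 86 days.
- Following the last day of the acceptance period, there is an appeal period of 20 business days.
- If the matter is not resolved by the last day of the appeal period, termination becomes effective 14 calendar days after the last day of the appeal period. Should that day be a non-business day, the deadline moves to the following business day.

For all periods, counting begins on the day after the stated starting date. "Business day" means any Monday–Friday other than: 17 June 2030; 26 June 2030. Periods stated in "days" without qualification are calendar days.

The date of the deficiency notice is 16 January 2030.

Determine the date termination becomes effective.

31 May 2030

The last day of the revision period: 7 calendar days after 16 January 2030 is 23 January 2030.
Adding 86 calendar days to 23 January 2030 gives 19 April 2030, which is the last day of the acceptance period.
The last day of the appeal period: 20 business days after Friday, 19 April 2030, skipping weekends — Apr 22, Apr 23, Apr 24, Apr 25, …, May 15, May 16, May 17 — lands on Friday, 17 May 2030.
The date termination becomes effective: 14 calendar days after 17 May 2030 is 31 May 2030. 31 May 2030 is a Friday and is not a listed holiday, so no roll-forward applies.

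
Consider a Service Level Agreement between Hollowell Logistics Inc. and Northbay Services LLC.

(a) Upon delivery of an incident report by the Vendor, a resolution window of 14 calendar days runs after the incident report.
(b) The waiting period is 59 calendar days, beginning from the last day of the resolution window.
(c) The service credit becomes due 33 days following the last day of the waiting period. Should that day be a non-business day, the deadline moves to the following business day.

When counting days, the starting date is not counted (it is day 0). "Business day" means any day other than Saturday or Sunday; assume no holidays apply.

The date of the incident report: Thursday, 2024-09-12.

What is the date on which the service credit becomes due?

The last day of the resolution window: 2024-09-12 + 14 days = 2024-09-26.
Adding 59 calendar days to 2024-09-26 gives 2024-11-24, which is the last day of the waiting period.
Adding 33 calendar days to 2024-11-24 gives 2024-12-27, which is the date on which the service credit becomes due. 2024-12-27 is a Friday, so no roll-forward applies.

2024-12-27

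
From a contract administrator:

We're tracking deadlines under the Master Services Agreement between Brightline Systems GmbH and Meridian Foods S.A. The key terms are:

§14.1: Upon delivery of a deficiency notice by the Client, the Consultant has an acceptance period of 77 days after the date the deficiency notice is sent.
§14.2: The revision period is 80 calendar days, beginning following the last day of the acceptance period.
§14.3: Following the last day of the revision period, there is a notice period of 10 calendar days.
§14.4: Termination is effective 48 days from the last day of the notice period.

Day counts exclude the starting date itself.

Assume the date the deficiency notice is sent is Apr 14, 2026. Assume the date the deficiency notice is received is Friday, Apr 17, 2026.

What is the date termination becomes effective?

Nov 15, 2026

Adding 77 calendar days to Apr 14, 2026 gives Jun 30, 2026, which is the last day of the acceptance period.
The last day of the revision period: 80 calendar days after Jun 30, 2026 is Sep 18, 2026.
Adding 10 calendar days to Sep 18, 2026 gives Sep 28, 2026, which is the last day of the notice period.
Adding 48 calendar days to Sep 28, 2026 gives Nov 15, 2026, which is the date termination becomes effective.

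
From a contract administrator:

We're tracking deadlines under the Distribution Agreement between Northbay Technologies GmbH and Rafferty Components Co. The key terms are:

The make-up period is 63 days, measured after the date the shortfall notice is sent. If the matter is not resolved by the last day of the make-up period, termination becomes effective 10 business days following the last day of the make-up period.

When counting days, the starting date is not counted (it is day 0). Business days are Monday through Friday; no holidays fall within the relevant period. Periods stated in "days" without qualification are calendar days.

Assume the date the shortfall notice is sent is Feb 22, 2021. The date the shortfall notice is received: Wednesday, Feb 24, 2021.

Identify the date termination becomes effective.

The last day of the make-up period: 63 calendar days after Feb 22, 2021 is Apr 26, 2021.
From Monday, Apr 26, 2021, 10 business days (Apr 27, Apr 28, Apr 29, Apr 30, May 3, May 4, May 5, May 6, May 7, May 10, skipping weekends) brings us to Monday, May 10, 2021, which is the date termination becomes effective.

May 10, 2021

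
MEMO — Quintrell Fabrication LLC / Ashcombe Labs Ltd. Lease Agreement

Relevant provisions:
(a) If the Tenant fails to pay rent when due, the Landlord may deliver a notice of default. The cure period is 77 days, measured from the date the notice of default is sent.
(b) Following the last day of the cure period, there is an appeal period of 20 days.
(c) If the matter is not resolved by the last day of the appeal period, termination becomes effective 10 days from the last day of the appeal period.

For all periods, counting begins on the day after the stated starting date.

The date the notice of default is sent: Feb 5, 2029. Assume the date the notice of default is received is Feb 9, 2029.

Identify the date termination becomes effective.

May 23, 2029

The last day of the cure period: Feb 5, 2029 + 77 days = Apr 23, 2029.
Adding 20 calendar days to Apr 23, 2029 gives May 13, 2029, which is the last day of the appeal period.
Adding 10 calendar days to May 13, 2029 gives May 23, 2029, which is the date termination becomes effective.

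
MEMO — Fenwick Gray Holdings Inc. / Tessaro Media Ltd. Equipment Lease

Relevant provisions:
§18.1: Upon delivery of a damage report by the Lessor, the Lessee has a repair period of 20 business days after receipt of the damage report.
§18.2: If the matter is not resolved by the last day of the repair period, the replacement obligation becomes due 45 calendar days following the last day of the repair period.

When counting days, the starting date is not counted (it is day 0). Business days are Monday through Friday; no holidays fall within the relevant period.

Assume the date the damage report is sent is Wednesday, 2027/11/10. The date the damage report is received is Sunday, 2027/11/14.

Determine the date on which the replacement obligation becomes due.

The last day of the repair period: counting 20 business days from Sunday, 2027/11/14 (Nov 15, Nov 16, Nov 17, Nov 18, …, Dec 8, Dec 9, Dec 10, skipping weekends) reaches Friday, 2027/12/10.
Adding 45 calendar days to 2027/12/10 gives 2028/01/24, which is the date on which the replacement obligation becomes due.

2028/01/24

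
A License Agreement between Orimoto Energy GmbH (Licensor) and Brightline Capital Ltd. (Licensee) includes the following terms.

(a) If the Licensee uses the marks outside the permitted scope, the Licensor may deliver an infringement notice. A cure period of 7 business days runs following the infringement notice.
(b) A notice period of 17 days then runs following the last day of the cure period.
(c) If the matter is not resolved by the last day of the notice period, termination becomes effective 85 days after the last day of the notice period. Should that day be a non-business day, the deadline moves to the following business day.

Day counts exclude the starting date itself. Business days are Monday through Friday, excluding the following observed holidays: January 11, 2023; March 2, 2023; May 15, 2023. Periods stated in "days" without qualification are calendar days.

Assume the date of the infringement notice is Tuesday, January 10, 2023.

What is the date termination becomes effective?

The last day of the cure period: counting 7 business days from Tuesday, January 10, 2023 (Jan 12, Jan 13, Jan 16, Jan 17, Jan 18, Jan 19, Jan 20, skipping weekends and the listed holiday on Jan 11) reaches Friday, January 20, 2023.
The last day of the notice period: January 20, 2023 + 17 days = February 6, 2023.
The date termination becomes effective: February 6, 2023 + 85 days = May 2, 2023. May 2, 2023 is a Tuesday and is not a listed holiday, so no roll-forward applies.

May 2, 2023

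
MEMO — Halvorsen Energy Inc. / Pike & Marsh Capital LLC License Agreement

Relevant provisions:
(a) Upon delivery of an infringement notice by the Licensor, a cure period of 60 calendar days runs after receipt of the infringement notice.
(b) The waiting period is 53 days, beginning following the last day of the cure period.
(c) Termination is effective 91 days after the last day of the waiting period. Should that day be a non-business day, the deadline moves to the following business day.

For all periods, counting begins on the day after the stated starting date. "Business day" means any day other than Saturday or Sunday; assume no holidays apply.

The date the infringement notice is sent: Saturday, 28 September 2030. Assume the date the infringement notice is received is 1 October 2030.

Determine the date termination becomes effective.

23 April 2031

The last day of the cure period: 60 calendar days after 1 October 2030 is 30 November 2030.
Adding 53 calendar days to 30 November 2030 gives 22 January 2031, which is the last day of the waiting period.
The date termination becomes effective: 22 January 2031 + 91 days = 23 April 2031. 23 April 2031 is a Wednesday, so no roll-forward applies.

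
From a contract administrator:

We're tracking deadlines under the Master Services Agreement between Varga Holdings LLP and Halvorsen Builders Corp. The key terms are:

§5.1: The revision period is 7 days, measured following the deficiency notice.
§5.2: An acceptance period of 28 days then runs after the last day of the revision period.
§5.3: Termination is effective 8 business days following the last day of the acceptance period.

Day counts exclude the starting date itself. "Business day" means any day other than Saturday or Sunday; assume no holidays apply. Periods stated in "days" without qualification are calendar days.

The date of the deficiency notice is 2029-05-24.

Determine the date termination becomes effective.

The last day of the revision period: 2029-05-24 + 7 days = 2029-05-31.
The last day of the acceptance period: 2029-05-31 + 28 days = 2029-06-28.
The date termination becomes effective: 8 business days after Thursday, 2029-06-28, skipping weekends — Jun 29, Jul 2, Jul 3, Jul 4, Jul 5, Jul 6, Jul 9, Jul 10 — lands on Tuesday, 2029-07-10.

2029-07-10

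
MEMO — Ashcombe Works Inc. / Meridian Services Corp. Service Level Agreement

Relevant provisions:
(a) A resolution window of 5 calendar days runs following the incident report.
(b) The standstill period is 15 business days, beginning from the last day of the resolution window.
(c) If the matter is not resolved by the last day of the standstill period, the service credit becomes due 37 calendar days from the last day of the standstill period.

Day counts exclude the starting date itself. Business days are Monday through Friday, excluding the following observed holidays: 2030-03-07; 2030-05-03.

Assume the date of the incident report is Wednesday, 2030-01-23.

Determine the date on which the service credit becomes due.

The last day of the resolution window: 2030-01-23 + 5 days = 2030-01-28.
The last day of the standstill period: counting 15 business days from Monday, 2030-01-28 (Jan 29, Jan 30, Jan 31, Feb 1, …, Feb 14, Feb 15, Feb 18, skipping weekends) reaches Monday, 2030-02-18.
The date on which the service credit becomes due: 37 calendar days after 2030-02-18 is 2030-03-27.

2030-03-27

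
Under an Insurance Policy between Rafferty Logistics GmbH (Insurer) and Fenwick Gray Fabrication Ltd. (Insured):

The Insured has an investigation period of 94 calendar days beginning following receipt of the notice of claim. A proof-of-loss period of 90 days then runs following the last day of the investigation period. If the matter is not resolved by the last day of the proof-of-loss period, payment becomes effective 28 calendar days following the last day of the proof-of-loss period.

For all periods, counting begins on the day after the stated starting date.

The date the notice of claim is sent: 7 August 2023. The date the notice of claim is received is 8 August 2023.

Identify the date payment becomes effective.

7 March 2024

The last day of the investigation period: 94 calendar days after 8 August 2023 is 10 November 2023.
The last day of the proof-of-loss period: 90 calendar days after 10 November 2023 is 8 February 2024.
Adding 28 calendar days to 8 February 2024 gives 7 March 2024, which is the date payment becomes effective.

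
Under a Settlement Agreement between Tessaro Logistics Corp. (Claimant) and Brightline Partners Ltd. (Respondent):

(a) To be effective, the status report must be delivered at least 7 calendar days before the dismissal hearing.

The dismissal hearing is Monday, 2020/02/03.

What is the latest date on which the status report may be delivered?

2020/01/27

Counting back 7 calendar days from 2020/02/03 gives 2020/01/27.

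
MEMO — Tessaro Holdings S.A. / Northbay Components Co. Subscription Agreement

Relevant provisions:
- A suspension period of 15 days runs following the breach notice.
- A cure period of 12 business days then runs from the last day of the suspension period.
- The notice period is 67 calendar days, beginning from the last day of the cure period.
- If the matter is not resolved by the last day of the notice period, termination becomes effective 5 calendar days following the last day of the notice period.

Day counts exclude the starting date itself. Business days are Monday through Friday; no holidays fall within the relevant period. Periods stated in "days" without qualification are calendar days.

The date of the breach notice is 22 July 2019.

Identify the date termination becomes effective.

The last day of the suspension period: 22 July 2019 + 15 days = 6 August 2019.
The last day of the cure period: counting 12 business days from Tuesday, 6 August 2019 (Aug 7, Aug 8, Aug 9, Aug 12, …, Aug 20, Aug 21, Aug 22, skipping weekends) reaches Thursday, 22 August 2019.
Adding 67 calendar days to 22 August 2019 gives 28 October 2019, which is the last day of the notice period.
The date termination becomes effective: 28 October 2019 + 5 days = 2 November 2019.

2 November 2019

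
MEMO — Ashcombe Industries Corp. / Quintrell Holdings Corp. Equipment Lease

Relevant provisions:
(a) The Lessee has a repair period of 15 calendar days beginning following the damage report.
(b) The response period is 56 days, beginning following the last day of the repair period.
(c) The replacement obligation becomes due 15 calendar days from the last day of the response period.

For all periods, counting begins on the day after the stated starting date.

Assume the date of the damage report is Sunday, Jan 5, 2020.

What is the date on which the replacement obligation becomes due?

Adding 15 calendar days to Jan 5, 2020 gives Jan 20, 2020, which is the last day of the repair period.
Adding 56 calendar days to Jan 20, 2020 gives Mar 16, 2020, which is the last day of the response period.
Adding 15 calendar days to Mar 16, 2020 gives Mar 31, 2020, which is the date on which the replacement obligation becomes due.

Mar 31, 2020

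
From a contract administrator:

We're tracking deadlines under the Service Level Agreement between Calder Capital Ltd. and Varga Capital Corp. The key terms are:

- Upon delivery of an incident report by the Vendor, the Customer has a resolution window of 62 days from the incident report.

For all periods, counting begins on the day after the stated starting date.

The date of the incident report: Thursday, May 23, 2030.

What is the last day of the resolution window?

The last day of the resolution window: 62 calendar days after May 23, 2030 is Jul 24, 2030.

Jul 24, 2030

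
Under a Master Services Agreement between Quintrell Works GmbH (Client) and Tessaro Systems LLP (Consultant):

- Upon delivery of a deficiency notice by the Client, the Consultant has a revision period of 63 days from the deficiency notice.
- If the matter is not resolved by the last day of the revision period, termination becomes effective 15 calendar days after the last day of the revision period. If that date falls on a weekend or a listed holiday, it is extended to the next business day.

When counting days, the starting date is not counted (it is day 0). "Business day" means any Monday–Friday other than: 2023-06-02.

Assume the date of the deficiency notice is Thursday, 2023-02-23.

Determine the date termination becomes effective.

Adding 63 calendar days to 2023-02-23 gives 2023-04-27, which is the last day of the revision period.
The date termination becomes effective: 15 calendar days after 2023-04-27 is 2023-05-12. 2023-05-12 is a Friday and is not a listed holiday, so no roll-forward applies.

2023-05-12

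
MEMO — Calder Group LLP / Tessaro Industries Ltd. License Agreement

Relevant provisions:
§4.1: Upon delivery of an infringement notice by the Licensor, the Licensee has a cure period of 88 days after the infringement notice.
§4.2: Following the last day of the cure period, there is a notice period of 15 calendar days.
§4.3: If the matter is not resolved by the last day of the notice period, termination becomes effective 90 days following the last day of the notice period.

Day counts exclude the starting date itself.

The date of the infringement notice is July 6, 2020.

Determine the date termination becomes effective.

January 15, 2021

Adding 88 calendar days to July 6, 2020 gives October 2, 2020, which is the last day of the cure period.
Adding 15 calendar days to October 2, 2020 gives October 17, 2020, which is the last day of the notice period.
Adding 90 calendar days to October 17, 2020 gives January 15, 2021, which is the date termination becomes effective.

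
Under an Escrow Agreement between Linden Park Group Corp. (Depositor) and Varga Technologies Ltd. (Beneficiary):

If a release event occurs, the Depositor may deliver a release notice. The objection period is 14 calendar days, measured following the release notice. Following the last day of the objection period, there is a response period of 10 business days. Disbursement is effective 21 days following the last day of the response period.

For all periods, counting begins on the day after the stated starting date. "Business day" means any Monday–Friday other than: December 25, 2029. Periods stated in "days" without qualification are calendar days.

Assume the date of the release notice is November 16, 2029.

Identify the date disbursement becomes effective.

January 4, 2030

The last day of the objection period: November 16, 2029 + 14 days = November 30, 2029.
The last day of the response period: counting 10 business days from Friday, November 30, 2029 (Dec 3, Dec 4, Dec 5, Dec 6, Dec 7, Dec 10, Dec 11, Dec 12, Dec 13, Dec 14, skipping weekends) reaches Friday, December 14, 2029.
The date disbursement becomes effective: 21 calendar days after December 14, 2029 is January 4, 2030.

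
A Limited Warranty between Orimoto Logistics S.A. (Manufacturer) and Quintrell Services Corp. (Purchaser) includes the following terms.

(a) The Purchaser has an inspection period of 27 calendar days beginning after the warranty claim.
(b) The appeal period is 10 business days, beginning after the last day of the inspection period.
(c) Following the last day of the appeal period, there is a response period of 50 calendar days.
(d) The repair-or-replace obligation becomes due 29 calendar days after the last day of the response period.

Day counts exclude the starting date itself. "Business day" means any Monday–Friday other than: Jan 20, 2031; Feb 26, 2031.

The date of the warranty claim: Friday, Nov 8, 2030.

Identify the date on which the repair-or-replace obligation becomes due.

Mar 8, 2031

Adding 27 calendar days to Nov 8, 2030 gives Dec 5, 2030, which is the last day of the inspection period.
From Thursday, Dec 5, 2030, 10 business days (Dec 6, Dec 9, Dec 10, Dec 11, Dec 12, Dec 13, Dec 16, Dec 17, Dec 18, Dec 19, skipping weekends) brings us to Thursday, Dec 19, 2030, which is the last day of the appeal period.
The last day of the response period: 50 calendar days after Dec 19, 2030 is Feb 7, 2031.
Adding 29 calendar days to Feb 7, 2031 gives Mar 8, 2031, which is the date on which the repair-or-replace obligation becomes due.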